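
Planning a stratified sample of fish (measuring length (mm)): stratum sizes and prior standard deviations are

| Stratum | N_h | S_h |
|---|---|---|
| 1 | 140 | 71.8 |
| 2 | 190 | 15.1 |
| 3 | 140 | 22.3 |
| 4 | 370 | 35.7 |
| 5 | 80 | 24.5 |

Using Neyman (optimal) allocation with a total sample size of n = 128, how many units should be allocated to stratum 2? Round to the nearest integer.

Neyman allocation: n_h = n · N_h S_h / Σ N_i S_i, with n = 128.
  stratum 1: N_h·S_h = 140·71.8 = 10052.00
  stratum 2: N_h·S_h = 190·15.1 = 2869.00
  stratum 3: N_h·S_h = 140·22.3 = 3122.00
  stratum 4: N_h·S_h = 370·35.7 = 13209.00
  stratum 5: N_h·S_h = 80·24.5 = 1960.00
Σ N_h S_h = 31212.00
n for stratum 2 = 128·2869.00/31212.00 = 11.766 → 12

12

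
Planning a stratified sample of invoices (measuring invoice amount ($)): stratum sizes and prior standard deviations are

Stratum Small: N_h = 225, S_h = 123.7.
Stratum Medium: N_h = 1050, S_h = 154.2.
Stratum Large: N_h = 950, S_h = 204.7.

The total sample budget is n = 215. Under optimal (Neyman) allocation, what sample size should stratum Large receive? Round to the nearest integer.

109

Neyman allocation: n_h = n · N_h S_h / Σ N_i S_i, with n = 215.
  stratum Small: N_h·S_h = 225·123.7 = 27832.50
  stratum Medium: N_h·S_h = 1050·154.2 = 161910.00
  stratum Large: N_h·S_h = 950·204.7 = 194465.00
Σ N_h S_h = 384207.50
n for stratum Large = 215·194465.00/384207.50 = 108.821 → 109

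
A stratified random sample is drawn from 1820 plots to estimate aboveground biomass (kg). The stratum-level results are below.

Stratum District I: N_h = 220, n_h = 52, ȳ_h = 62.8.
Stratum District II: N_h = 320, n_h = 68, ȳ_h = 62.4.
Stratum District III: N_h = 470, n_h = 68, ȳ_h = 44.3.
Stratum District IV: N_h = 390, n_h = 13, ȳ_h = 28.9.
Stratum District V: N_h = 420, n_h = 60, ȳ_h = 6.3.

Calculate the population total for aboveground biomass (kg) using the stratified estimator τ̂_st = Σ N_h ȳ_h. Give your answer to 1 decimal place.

τ̂_st ≈ 68522.0

τ̂_st = Σ N_h ȳ_h = 220·62.8 + 320·62.4 + 470·44.3 + 390·28.9 + 420·6.3 = 68522.0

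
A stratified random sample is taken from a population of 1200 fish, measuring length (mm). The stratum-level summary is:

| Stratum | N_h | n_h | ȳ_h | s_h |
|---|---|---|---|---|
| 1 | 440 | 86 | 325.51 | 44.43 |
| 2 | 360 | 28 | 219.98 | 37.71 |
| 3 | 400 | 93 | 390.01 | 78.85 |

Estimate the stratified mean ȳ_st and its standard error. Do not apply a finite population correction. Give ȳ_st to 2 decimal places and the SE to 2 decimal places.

ȳ_st ≈ 315.35, SE ≈ 3.88

ȳ_st = Σ W_h ȳ_h = (440·325.51 + 360·219.98 + 400·390.01)/1200 = 315.35100
V̂(ȳ_st) = Σ W_h² s_h²/n_h, with W_h = N_h/N and N = 1200:
  stratum 1: (440/1200)²·44.43²/86 = 3.08601
  stratum 2: (360/1200)²·37.71²/28 = 4.57086
  stratum 3: (400/1200)²·78.85²/93 = 7.4281
V̂(ȳ_st) = 15.085
SE(ȳ_st) = √15.085 = 3.88394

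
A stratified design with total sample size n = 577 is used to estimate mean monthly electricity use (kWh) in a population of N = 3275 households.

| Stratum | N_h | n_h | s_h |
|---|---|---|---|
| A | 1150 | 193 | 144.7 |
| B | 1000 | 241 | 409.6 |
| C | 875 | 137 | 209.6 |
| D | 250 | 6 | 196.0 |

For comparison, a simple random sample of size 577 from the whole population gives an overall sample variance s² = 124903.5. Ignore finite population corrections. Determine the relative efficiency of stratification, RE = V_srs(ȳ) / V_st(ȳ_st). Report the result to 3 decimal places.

RE ≈ 1.563

V̂(ȳ_st) = Σ W_h² s_h²/n_h, with W_h = N_h/N and N = 3275:
  stratum A: (1150/3275)²·144.7²/193 = 13.3768
  stratum B: (1000/3275)²·409.6²/241 = 64.9053
  stratum C: (875/3275)²·209.6²/137 = 22.8905
  stratum D: (250/3275)²·196.0²/6 = 37.3094
V_st = 138.482
V_srs = s²/n = 124903.5/577 = 216.471
Relative efficiency = V_srs / V_st = 216.471/138.482 = 1.5632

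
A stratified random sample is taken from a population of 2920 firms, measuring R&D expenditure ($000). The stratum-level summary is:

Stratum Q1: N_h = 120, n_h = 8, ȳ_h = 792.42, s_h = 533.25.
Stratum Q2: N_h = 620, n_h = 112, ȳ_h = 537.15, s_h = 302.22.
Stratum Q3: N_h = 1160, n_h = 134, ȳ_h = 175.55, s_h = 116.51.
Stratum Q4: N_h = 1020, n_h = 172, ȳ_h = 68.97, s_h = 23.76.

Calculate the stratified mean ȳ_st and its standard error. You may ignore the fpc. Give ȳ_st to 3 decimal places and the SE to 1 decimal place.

ȳ_st = Σ W_h ȳ_h = (120·792.42 + 620·537.15 + 1160·175.55 + 1020·68.97)/2920 = 240.44890
V̂(ȳ_st) = Σ W_h² s_h²/n_h, with W_h = N_h/N and N = 2920:
  stratum Q1: (120/2920)²·533.25²/8 = 60.03
  stratum Q2: (620/2920)²·302.22²/112 = 36.766
  stratum Q3: (1160/2920)²·116.51²/134 = 15.9872
  stratum Q4: (1020/2920)²·23.76²/172 = 0.400497
V̂(ȳ_st) = 113.184
SE(ȳ_st) = √113.184 = 10.6388

ȳ_st ≈ 240.449, SE ≈ 10.6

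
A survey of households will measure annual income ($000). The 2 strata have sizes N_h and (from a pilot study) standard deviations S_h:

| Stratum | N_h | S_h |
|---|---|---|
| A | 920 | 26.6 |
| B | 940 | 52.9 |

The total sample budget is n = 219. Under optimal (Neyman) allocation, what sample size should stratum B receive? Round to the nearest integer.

147

Neyman allocation: n_h = n · N_h S_h / Σ N_i S_i, with n = 219.
  stratum A: N_h·S_h = 920·26.6 = 24472.00
  stratum B: N_h·S_h = 940·52.9 = 49726.00
Σ N_h S_h = 74198.00
n for stratum B = 219·49726.00/74198.00 = 146.769 → 147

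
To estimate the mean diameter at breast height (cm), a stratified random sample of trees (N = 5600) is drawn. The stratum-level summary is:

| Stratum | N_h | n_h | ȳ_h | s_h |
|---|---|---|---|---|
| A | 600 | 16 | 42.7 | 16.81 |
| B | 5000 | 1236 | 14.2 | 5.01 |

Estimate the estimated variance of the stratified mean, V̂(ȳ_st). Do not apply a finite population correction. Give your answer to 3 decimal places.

V̂(ȳ_st) = Σ W_h² s_h²/n_h, with W_h = N_h/N and N = 5600:
  stratum A: (600/5600)²·16.81²/16 = 0.202741
  stratum B: (5000/5600)²·5.01²/1236 = 0.016189
V̂(ȳ_st) = 0.21893

V̂(ȳ_st) ≈ 0.219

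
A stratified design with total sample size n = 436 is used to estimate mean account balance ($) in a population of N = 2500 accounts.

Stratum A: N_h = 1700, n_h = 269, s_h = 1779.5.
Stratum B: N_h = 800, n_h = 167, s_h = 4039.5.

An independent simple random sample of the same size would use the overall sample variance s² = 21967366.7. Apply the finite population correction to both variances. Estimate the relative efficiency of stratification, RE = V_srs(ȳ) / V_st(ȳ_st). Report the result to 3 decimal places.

RE ≈ 3.328

V̂(ȳ_st) = Σ W_h² (1 − n_h/N_h) s_h²/n_h, with W_h = N_h/N and N = 2500:
  stratum A: (1700/2500)²·(1 − 269/1700)·1779.5²/269 = 4581.97
  stratum B: (800/2500)²·(1 − 167/800)·4039.5²/167 = 7916.85
V_st = 12498.8
V_srs = (1 − 436/2500)·21967366.7/436 = 41596.9
Relative efficiency = V_srs / V_st = 41596.9/12498.8 = 3.3281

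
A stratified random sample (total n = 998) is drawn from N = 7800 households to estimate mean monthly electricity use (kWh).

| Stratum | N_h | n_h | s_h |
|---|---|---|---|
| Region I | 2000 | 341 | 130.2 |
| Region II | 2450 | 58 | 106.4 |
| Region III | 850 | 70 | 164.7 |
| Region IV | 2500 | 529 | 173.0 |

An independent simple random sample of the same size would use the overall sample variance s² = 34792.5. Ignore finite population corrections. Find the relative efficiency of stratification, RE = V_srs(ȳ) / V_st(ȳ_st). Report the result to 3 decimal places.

RE ≈ 1.058

V̂(ȳ_st) = Σ W_h² s_h²/n_h, with W_h = N_h/N and N = 7800:
  stratum Region I: (2000/7800)²·130.2²/341 = 3.26842
  stratum Region II: (2450/7800)²·106.4²/58 = 19.2574
  stratum Region III: (850/7800)²·164.7²/70 = 4.60191
  stratum Region IV: (2500/7800)²·173.0²/529 = 5.81202
V_st = 32.9398
V_srs = s²/n = 34792.5/998 = 34.8622
Relative efficiency = V_srs / V_st = 34.8622/32.9398 = 1.0584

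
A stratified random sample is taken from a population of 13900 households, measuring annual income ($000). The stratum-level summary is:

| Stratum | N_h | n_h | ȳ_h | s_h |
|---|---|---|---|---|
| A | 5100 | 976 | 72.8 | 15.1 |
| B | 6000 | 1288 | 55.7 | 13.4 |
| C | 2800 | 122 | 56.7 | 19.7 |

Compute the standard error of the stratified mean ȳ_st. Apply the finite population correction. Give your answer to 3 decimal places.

V̂(ȳ_st) = Σ W_h² (1 − n_h/N_h) s_h²/n_h, with W_h = N_h/N and N = 13900:
  stratum A: (5100/13900)²·(1 − 976/5100)·15.1²/976 = 0.025431
  stratum B: (6000/13900)²·(1 − 1288/6000)·13.4²/1288 = 0.0203996
  stratum C: (2800/13900)²·(1 − 122/2800)·19.7²/122 = 0.123456
V̂(ȳ_st) = 0.169286
SE(ȳ_st) = √0.169286 = 0.411444

SE(ȳ_st) ≈ 0.411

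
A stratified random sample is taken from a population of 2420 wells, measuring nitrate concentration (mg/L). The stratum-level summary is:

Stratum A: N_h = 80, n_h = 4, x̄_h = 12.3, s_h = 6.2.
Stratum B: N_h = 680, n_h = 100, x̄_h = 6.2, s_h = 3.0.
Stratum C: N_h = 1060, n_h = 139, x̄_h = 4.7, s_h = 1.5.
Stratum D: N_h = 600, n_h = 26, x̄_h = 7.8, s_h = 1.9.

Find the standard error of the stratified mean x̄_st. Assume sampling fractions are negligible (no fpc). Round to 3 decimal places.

V̂(x̄_st) = Σ W_h² s_h²/n_h, with W_h = N_h/N and N = 2420:
  stratum A: (80/2420)²·6.2²/4 = 0.010502
  stratum B: (680/2420)²·3.0²/100 = 0.00710607
  stratum C: (1060/2420)²·1.5²/139 = 0.00310562
  stratum D: (600/2420)²·1.9²/26 = 0.00853504
V̂(x̄_st) = 0.0292488
SE(x̄_st) = √0.0292488 = 0.171023

SE(x̄_st) ≈ 0.171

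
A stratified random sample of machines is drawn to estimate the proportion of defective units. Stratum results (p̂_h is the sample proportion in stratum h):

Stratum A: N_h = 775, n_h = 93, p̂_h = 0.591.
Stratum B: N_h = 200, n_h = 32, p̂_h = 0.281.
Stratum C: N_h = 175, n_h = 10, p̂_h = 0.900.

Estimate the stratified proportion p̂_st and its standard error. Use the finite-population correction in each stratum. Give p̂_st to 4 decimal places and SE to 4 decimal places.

N = 1150; stratum weights W_h = N_h/N.
p̂_st = Σ W_h p̂_h = (775·0.591 + 200·0.281 + 175·0.900)/1150 = 0.58411
V̂(p̂_st) = Σ W_h² (1 − n_h/N_h) p̂_h(1−p̂_h)/(n_h−1):
  stratum A: (775/1150)²·(1 − 93/775)·0.591·0.409/92 = 0.00105006
  stratum B: (200/1150)²·(1 − 32/200)·0.281·0.719/31 = 0.000165584
  stratum C: (175/1150)²·(1 − 10/175)·0.900·0.100/9 = 0.000218336
V̂(p̂_st) = 0.00143398; SE = √V̂ = 0.0378679

p̂_st ≈ 0.5841, SE ≈ 0.0379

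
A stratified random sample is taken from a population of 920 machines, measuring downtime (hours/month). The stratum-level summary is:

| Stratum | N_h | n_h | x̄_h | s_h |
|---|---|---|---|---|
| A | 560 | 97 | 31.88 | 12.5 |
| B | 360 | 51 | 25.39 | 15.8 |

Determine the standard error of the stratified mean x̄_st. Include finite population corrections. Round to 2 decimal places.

SE(x̄_st) ≈ 1.07

V̂(x̄_st) = Σ W_h² (1 − n_h/N_h) s_h²/n_h, with W_h = N_h/N and N = 920:
  stratum A: (560/920)²·(1 − 97/560)·12.5²/97 = 0.493448
  stratum B: (360/920)²·(1 − 51/360)·15.8²/51 = 0.643323
V̂(x̄_st) = 1.13677
SE(x̄_st) = √1.13677 = 1.06619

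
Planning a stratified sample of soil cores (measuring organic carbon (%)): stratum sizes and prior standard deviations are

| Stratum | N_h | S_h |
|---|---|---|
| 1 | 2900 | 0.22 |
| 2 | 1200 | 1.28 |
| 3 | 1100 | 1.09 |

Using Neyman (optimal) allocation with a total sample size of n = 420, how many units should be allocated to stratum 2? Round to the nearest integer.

Neyman allocation: n_h = n · N_h S_h / Σ N_i S_i, with n = 420.
  stratum 1: N_h·S_h = 2900·0.22 = 638.00
  stratum 2: N_h·S_h = 1200·1.28 = 1536.00
  stratum 3: N_h·S_h = 1100·1.09 = 1199.00
Σ N_h S_h = 3373.00
n for stratum 2 = 420·1536.00/3373.00 = 191.260 → 191

191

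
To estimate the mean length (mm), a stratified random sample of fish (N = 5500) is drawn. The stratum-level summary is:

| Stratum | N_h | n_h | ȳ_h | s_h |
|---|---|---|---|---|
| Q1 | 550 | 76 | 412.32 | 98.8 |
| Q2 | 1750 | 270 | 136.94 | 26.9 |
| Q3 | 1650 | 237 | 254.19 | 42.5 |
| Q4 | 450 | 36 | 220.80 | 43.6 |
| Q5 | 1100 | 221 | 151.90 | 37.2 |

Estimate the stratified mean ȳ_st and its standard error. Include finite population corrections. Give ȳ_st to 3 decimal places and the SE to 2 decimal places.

ȳ_st ≈ 209.506, SE ≈ 1.56

ȳ_st = Σ W_h ȳ_h = (550·412.32 + 1750·136.94 + 1650·254.19 + 450·220.80 + 1100·151.90)/5500 = 209.50627
V̂(ȳ_st) = Σ W_h² (1 − n_h/N_h) s_h²/n_h, with W_h = N_h/N and N = 5500:
  stratum Q1: (550/5500)²·(1 − 76/550)·98.8²/76 = 1.10692
  stratum Q2: (1750/5500)²·(1 − 270/1750)·26.9²/270 = 0.229464
  stratum Q3: (1650/5500)²·(1 − 237/1650)·42.5²/237 = 0.587395
  stratum Q4: (450/5500)²·(1 − 36/450)·43.6²/36 = 0.325206
  stratum Q5: (1100/5500)²·(1 − 221/1100)·37.2²/221 = 0.200147
V̂(ȳ_st) = 2.44913
SE(ȳ_st) = √2.44913 = 1.56497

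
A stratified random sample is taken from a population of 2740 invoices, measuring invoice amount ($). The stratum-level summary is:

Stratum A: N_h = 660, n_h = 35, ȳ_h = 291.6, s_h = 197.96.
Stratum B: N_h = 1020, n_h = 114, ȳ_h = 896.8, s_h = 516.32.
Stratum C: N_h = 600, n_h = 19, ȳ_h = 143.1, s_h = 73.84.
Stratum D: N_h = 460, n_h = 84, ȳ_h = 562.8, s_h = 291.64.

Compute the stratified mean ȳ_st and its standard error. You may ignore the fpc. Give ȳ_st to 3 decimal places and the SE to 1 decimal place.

ȳ_st ≈ 529.905, SE ≈ 20.8

ȳ_st = Σ W_h ȳ_h = (660·291.6 + 1020·896.8 + 600·143.1 + 460·562.8)/2740 = 529.90511
V̂(ȳ_st) = Σ W_h² s_h²/n_h, with W_h = N_h/N and N = 2740:
  stratum A: (660/2740)²·197.96²/35 = 64.9641
  stratum B: (1020/2740)²·516.32²/114 = 324.065
  stratum C: (600/2740)²·73.84²/19 = 13.7604
  stratum D: (460/2740)²·291.64²/84 = 28.5384
V̂(ȳ_st) = 431.328
SE(ȳ_st) = √431.328 = 20.7684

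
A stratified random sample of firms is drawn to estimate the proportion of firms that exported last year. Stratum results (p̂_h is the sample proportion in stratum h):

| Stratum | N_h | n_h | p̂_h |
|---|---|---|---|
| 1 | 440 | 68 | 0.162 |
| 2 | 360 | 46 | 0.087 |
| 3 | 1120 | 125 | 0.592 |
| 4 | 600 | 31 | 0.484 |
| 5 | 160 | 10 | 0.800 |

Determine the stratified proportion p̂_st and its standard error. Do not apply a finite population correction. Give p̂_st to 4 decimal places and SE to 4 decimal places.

N = 2680; stratum weights W_h = N_h/N.
p̂_st = Σ W_h p̂_h = (440·0.162 + 360·0.087 + 1120·0.592 + 600·0.484 + 160·0.800)/2680 = 0.44181
V̂(p̂_st) = Σ W_h² p̂_h(1−p̂_h)/(n_h−1):
  stratum 1: (440/2680)²·0.162·0.838/67 = 5.4616e-05
  stratum 2: (360/2680)²·0.087·0.913/45 = 3.18503e-05
  stratum 3: (1120/2680)²·0.592·0.408/124 = 0.000340194
  stratum 4: (600/2680)²·0.484·0.516/30 = 0.00041726
  stratum 5: (160/2680)²·0.800·0.200/9 = 6.33648e-05
V̂(p̂_st) = 0.000907285; SE = √V̂ = 0.0301212

p̂_st ≈ 0.4418, SE ≈ 0.0301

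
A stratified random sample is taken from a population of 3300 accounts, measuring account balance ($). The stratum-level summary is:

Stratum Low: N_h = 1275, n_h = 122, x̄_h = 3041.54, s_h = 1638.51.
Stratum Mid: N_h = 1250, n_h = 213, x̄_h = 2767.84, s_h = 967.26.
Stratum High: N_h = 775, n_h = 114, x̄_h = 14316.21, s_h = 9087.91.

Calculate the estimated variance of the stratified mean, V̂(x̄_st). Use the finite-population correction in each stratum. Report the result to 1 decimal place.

V̂(x̄_st) = Σ W_h² (1 − n_h/N_h) s_h²/n_h, with W_h = N_h/N and N = 3300:
  stratum Low: (1275/3300)²·(1 − 122/1275)·1638.51²/122 = 2970.64
  stratum Mid: (1250/3300)²·(1 − 213/1250)·967.26²/213 = 522.839
  stratum High: (775/3300)²·(1 − 114/775)·9087.91²/114 = 34079.9
V̂(x̄_st) = 37573.4

V̂(x̄_st) ≈ 37573.4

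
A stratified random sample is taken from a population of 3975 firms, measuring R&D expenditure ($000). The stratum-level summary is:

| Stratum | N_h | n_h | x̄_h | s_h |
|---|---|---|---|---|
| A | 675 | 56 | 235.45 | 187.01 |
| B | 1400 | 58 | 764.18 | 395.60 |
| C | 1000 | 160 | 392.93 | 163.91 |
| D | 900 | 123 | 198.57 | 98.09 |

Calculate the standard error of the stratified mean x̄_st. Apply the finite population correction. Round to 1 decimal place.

SE(x̄_st) ≈ 18.7

V̂(x̄_st) = Σ W_h² (1 − n_h/N_h) s_h²/n_h, with W_h = N_h/N and N = 3975:
  stratum A: (675/3975)²·(1 − 56/675)·187.01²/56 = 16.5144
  stratum B: (1400/3975)²·(1 − 58/1400)·395.60²/58 = 320.842
  stratum C: (1000/3975)²·(1 − 160/1000)·163.91²/160 = 8.9268
  stratum D: (900/3975)²·(1 − 123/900)·98.09²/123 = 3.46205
V̂(x̄_st) = 349.745
SE(x̄_st) = √349.745 = 18.7015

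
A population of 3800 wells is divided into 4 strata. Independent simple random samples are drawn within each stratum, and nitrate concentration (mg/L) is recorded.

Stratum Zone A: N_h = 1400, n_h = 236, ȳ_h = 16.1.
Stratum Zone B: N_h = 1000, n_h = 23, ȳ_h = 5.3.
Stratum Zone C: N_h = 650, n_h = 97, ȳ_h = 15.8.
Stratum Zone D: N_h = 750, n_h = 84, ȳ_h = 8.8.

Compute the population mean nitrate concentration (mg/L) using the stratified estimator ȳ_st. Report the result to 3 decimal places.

N = Σ N_h = 3800. Stratum weights W_h = N_h/N.
ȳ_st = (1400·16.1 + 1000·5.3 + 650·15.8 + 750·8.8) / 3800 = 11.76579

ȳ_st ≈ 11.766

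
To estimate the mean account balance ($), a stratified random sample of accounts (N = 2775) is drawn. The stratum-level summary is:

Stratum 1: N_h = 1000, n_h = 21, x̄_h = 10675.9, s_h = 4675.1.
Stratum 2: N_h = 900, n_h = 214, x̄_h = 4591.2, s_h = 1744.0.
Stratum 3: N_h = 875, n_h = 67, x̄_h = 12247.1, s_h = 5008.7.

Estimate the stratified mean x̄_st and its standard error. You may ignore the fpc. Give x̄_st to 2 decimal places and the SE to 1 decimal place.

x̄_st = Σ W_h x̄_h = (1000·10675.9 + 900·4591.2 + 875·12247.1)/2775 = 9197.90721
V̂(x̄_st) = Σ W_h² s_h²/n_h, with W_h = N_h/N and N = 2775:
  stratum 1: (1000/2775)²·4675.1²/21 = 135156
  stratum 2: (900/2775)²·1744.0²/214 = 1494.99
  stratum 3: (875/2775)²·5008.7²/67 = 37227.6
V̂(x̄_st) = 173879
SE(x̄_st) = √173879 = 416.988

x̄_st ≈ 9197.91, SE ≈ 417.0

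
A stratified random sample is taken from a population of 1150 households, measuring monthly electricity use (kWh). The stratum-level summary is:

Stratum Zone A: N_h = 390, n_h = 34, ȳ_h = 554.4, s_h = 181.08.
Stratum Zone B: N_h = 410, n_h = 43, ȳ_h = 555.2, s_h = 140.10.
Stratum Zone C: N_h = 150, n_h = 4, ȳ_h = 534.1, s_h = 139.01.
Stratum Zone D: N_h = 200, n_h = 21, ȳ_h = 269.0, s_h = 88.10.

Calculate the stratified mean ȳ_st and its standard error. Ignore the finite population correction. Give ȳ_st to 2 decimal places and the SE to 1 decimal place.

ȳ_st = Σ W_h ȳ_h = (390·554.4 + 410·555.2 + 150·534.1 + 200·269.0)/1150 = 502.40261
V̂(ȳ_st) = Σ W_h² s_h²/n_h, with W_h = N_h/N and N = 1150:
  stratum Zone A: (390/1150)²·181.08²/34 = 110.916
  stratum Zone B: (410/1150)²·140.10²/43 = 58.0203
  stratum Zone C: (150/1150)²·139.01²/4 = 82.19
  stratum Zone D: (200/1150)²·88.10²/21 = 11.1788
V̂(ȳ_st) = 262.305
SE(ȳ_st) = √262.305 = 16.1958

ȳ_st ≈ 502.40, SE ≈ 16.2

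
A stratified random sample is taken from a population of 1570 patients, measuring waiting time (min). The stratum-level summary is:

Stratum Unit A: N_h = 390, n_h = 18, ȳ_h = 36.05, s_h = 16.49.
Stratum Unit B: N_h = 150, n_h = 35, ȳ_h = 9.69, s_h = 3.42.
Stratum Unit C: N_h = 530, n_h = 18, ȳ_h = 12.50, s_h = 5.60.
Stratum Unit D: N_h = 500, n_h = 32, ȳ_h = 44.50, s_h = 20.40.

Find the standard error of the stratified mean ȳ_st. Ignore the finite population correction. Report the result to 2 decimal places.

SE(ȳ_st) ≈ 1.57

V̂(ȳ_st) = Σ W_h² s_h²/n_h, with W_h = N_h/N and N = 1570:
  stratum Unit A: (390/1570)²·16.49²/18 = 0.932178
  stratum Unit B: (150/1570)²·3.42²/35 = 0.00305047
  stratum Unit C: (530/1570)²·5.60²/18 = 0.198544
  stratum Unit D: (500/1570)²·20.40²/32 = 1.31902
V̂(ȳ_st) = 2.45279
SE(ȳ_st) = √2.45279 = 1.56614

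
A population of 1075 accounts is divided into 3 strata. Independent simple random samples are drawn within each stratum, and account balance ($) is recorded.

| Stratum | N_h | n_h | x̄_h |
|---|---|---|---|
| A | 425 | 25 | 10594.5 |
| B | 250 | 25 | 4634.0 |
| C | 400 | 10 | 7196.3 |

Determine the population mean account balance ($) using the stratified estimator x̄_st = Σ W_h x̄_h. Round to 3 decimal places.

N = Σ N_h = 1075. Stratum weights W_h = N_h/N.
x̄_st = (425·10594.5 + 250·4634.0 + 400·7196.3) / 1075 = 7943.89070

x̄_st ≈ 7943.891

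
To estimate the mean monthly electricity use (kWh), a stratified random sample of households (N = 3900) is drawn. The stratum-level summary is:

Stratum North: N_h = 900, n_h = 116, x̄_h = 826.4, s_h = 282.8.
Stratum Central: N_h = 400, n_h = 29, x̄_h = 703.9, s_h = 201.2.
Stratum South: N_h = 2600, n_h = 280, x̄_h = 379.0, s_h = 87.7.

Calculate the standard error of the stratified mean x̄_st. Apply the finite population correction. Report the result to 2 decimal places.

V̂(x̄_st) = Σ W_h² (1 − n_h/N_h) s_h²/n_h, with W_h = N_h/N and N = 3900:
  stratum North: (900/3900)²·(1 − 116/900)·282.8²/116 = 31.9838
  stratum Central: (400/3900)²·(1 − 29/400)·201.2²/29 = 13.6195
  stratum South: (2600/3900)²·(1 − 280/2600)·87.7²/280 = 10.8936
V̂(x̄_st) = 56.497
SE(x̄_st) = √56.497 = 7.51645

SE(x̄_st) ≈ 7.52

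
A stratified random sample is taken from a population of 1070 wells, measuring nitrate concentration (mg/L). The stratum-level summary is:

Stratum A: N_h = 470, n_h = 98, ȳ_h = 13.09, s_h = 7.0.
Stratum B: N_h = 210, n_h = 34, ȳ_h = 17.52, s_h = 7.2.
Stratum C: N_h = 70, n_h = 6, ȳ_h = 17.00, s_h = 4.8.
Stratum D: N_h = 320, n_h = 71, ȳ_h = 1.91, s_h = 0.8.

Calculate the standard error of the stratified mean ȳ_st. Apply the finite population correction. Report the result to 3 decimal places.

V̂(ȳ_st) = Σ W_h² (1 − n_h/N_h) s_h²/n_h, with W_h = N_h/N and N = 1070:
  stratum A: (470/1070)²·(1 − 98/470)·7.0²/98 = 0.076356
  stratum B: (210/1070)²·(1 − 34/210)·7.2²/34 = 0.049221
  stratum C: (70/1070)²·(1 − 6/70)·4.8²/6 = 0.0150259
  stratum D: (320/1070)²·(1 − 71/320)·0.8²/71 = 0.000627341
V̂(ȳ_st) = 0.14123
SE(ȳ_st) = √0.14123 = 0.375806

SE(ȳ_st) ≈ 0.376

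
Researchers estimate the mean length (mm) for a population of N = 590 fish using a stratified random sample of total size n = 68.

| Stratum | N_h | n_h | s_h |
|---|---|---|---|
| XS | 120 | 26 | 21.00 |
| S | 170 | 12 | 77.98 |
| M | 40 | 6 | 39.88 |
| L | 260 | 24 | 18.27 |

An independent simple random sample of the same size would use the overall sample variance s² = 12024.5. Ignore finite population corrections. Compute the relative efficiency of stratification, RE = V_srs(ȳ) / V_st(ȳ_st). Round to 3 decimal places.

RE ≈ 3.787

V̂(ȳ_st) = Σ W_h² s_h²/n_h, with W_h = N_h/N and N = 590:
  stratum XS: (120/590)²·21.00²/26 = 0.701655
  stratum S: (170/590)²·77.98²/12 = 42.0706
  stratum M: (40/590)²·39.88²/6 = 1.21836
  stratum L: (260/590)²·18.27²/24 = 2.7009
V_st = 46.6915
V_srs = s²/n = 12024.5/68 = 176.831
Relative efficiency = V_srs / V_st = 176.831/46.6915 = 3.7872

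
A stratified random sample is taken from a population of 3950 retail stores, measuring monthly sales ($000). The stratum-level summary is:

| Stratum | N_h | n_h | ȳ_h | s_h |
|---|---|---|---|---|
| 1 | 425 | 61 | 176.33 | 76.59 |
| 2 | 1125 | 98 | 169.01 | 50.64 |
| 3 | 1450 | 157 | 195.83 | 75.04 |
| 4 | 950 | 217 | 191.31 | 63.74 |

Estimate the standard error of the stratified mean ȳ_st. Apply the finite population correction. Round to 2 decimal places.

SE(ȳ_st) ≈ 2.83

V̂(ȳ_st) = Σ W_h² (1 − n_h/N_h) s_h²/n_h, with W_h = N_h/N and N = 3950:
  stratum 1: (425/3950)²·(1 − 61/425)·76.59²/61 = 0.953477
  stratum 2: (1125/3950)²·(1 − 98/1125)·50.64²/98 = 1.93772
  stratum 3: (1450/3950)²·(1 − 157/1450)·75.04²/157 = 4.30981
  stratum 4: (950/3950)²·(1 − 217/950)·63.74²/217 = 0.835599
V̂(ȳ_st) = 8.0366
SE(ȳ_st) = √8.0366 = 2.83489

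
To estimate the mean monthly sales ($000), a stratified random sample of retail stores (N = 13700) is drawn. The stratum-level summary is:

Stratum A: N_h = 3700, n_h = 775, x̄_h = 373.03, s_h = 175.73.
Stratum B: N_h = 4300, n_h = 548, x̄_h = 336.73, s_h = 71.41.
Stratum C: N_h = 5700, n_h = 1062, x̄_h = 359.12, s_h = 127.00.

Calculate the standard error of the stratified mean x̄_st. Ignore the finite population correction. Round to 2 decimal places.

V̂(x̄_st) = Σ W_h² s_h²/n_h, with W_h = N_h/N and N = 13700:
  stratum A: (3700/13700)²·175.73²/775 = 2.90638
  stratum B: (4300/13700)²·71.41²/548 = 0.916713
  stratum C: (5700/13700)²·127.00²/1062 = 2.62901
V̂(x̄_st) = 6.4521
SE(x̄_st) = √6.4521 = 2.5401

SE(x̄_st) ≈ 2.54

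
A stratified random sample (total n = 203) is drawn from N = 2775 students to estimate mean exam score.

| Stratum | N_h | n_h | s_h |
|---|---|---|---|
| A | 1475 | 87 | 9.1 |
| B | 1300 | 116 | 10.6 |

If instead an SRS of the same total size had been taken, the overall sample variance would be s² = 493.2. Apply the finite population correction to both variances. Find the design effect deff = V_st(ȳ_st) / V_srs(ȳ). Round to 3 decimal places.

V̂(ȳ_st) = Σ W_h² (1 − n_h/N_h) s_h²/n_h, with W_h = N_h/N and N = 2775:
  stratum A: (1475/2775)²·(1 − 87/1475)·9.1²/87 = 0.253057
  stratum B: (1300/2775)²·(1 − 116/1300)·10.6²/116 = 0.193608
V_st = 0.446665
V_srs = (1 − 203/2775)·493.2/203 = 2.25183
deff = V_st / V_srs = 0.446665/2.25183 = 0.1984

deff ≈ 0.198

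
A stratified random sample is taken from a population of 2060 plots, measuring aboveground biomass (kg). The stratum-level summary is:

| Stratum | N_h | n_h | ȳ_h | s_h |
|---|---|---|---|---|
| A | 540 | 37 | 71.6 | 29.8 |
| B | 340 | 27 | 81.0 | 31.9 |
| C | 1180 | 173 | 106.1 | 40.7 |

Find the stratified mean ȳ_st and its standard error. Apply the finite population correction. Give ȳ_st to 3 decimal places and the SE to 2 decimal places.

ȳ_st ≈ 92.914, SE ≈ 2.27

ȳ_st = Σ W_h ȳ_h = (540·71.6 + 340·81.0 + 1180·106.1)/2060 = 92.91359
V̂(ȳ_st) = Σ W_h² (1 − n_h/N_h) s_h²/n_h, with W_h = N_h/N and N = 2060:
  stratum A: (540/2060)²·(1 − 37/540)·29.8²/37 = 1.53624
  stratum B: (340/2060)²·(1 − 27/340)·31.9²/27 = 0.945162
  stratum C: (1180/2060)²·(1 − 173/1180)·40.7²/173 = 2.68114
V̂(ȳ_st) = 5.16254
SE(ȳ_st) = √5.16254 = 2.27212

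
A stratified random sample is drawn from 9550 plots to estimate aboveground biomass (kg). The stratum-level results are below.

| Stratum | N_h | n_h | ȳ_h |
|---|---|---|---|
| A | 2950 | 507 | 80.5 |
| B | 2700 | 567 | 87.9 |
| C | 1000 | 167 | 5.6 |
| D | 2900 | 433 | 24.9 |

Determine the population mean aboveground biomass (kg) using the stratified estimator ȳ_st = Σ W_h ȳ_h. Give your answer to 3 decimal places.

ȳ_st ≈ 57.865

N = Σ N_h = 9550. Stratum weights W_h = N_h/N.
ȳ_st = (2950·80.5 + 2700·87.9 + 1000·5.6 + 2900·24.9) / 9550 = 57.86545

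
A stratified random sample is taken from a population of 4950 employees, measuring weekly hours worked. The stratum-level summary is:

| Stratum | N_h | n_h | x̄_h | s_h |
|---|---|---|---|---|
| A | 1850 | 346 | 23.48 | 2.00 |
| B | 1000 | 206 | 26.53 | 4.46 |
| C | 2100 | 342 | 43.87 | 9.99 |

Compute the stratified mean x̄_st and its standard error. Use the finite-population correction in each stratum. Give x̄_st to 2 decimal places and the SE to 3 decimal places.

x̄_st ≈ 32.75, SE ≈ 0.220

x̄_st = Σ W_h x̄_h = (1850·23.48 + 1000·26.53 + 2100·43.87)/4950 = 32.74646
V̂(x̄_st) = Σ W_h² (1 − n_h/N_h) s_h²/n_h, with W_h = N_h/N and N = 4950:
  stratum A: (1850/4950)²·(1 − 346/1850)·2.00²/346 = 0.00131278
  stratum B: (1000/4950)²·(1 − 206/1000)·4.46²/206 = 0.00312905
  stratum C: (2100/4950)²·(1 − 342/2100)·9.99²/342 = 0.0439676
V̂(x̄_st) = 0.0484094
SE(x̄_st) = √0.0484094 = 0.220021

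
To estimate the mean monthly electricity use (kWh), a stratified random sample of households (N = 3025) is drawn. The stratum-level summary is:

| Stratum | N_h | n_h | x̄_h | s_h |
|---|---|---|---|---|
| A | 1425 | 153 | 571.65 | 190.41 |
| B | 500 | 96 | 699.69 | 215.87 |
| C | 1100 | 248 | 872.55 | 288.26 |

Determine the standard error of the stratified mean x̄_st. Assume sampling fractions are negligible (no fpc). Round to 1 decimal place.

V̂(x̄_st) = Σ W_h² s_h²/n_h, with W_h = N_h/N and N = 3025:
  stratum A: (1425/3025)²·190.41²/153 = 52.5856
  stratum B: (500/3025)²·215.87²/96 = 13.2618
  stratum C: (1100/3025)²·288.26²/248 = 44.3049
V̂(x̄_st) = 110.152
SE(x̄_st) = √110.152 = 10.4953

SE(x̄_st) ≈ 10.5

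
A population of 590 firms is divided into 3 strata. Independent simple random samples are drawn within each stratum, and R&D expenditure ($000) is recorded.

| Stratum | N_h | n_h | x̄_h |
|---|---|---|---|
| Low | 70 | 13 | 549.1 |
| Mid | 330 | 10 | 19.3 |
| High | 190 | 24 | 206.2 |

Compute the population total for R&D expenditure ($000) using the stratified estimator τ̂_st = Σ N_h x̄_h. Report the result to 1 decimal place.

τ̂_st = Σ N_h x̄_h = 70·549.1 + 330·19.3 + 190·206.2 = 83984.0

τ̂_st ≈ 83984.0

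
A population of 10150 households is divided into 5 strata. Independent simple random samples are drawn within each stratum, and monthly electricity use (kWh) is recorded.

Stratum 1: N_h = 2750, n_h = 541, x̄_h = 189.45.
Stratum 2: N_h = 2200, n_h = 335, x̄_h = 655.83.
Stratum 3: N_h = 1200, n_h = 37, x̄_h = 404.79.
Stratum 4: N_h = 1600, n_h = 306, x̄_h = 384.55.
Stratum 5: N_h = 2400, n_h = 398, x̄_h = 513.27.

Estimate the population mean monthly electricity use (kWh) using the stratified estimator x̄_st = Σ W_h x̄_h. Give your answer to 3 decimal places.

x̄_st ≈ 423.319

N = Σ N_h = 10150. Stratum weights W_h = N_h/N.
x̄_st = (2750·189.45 + 2200·655.83 + 1200·404.79 + 1600·384.55 + 2400·513.27) / 10150 = 423.31916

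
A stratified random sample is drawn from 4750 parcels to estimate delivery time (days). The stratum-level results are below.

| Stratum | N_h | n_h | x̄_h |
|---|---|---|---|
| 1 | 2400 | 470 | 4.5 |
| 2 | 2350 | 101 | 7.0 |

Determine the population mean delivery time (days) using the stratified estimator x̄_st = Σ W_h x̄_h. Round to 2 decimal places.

x̄_st ≈ 5.74

N = Σ N_h = 4750. Stratum weights W_h = N_h/N.
x̄_st = (2400·4.5 + 2350·7.0) / 4750 = 5.7368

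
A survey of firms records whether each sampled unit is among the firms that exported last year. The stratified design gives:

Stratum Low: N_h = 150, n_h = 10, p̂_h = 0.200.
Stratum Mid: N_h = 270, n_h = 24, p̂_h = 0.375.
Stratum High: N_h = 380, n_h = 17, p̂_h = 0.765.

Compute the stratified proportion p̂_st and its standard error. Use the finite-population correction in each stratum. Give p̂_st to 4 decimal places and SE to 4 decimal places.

p̂_st ≈ 0.5274, SE ≈ 0.0637

N = 800; stratum weights W_h = N_h/N.
p̂_st = Σ W_h p̂_h = (150·0.200 + 270·0.375 + 380·0.765)/800 = 0.52744
V̂(p̂_st) = Σ W_h² (1 − n_h/N_h) p̂_h(1−p̂_h)/(n_h−1):
  stratum Low: (150/800)²·(1 − 10/150)·0.200·0.800/9 = 0.000583333
  stratum Mid: (270/800)²·(1 − 24/270)·0.375·0.625/23 = 0.00105755
  stratum High: (380/800)²·(1 − 17/380)·0.765·0.235/16 = 0.0024217
V̂(p̂_st) = 0.00406258; SE = √V̂ = 0.0637384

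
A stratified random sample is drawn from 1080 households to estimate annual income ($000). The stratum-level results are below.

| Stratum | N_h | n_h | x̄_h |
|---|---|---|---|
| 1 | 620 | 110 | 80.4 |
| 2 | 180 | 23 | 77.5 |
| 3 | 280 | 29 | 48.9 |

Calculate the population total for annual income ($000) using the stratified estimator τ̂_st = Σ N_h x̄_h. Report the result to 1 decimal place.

τ̂_st = Σ N_h x̄_h = 620·80.4 + 180·77.5 + 280·48.9 = 77490.0

τ̂_st ≈ 77490.0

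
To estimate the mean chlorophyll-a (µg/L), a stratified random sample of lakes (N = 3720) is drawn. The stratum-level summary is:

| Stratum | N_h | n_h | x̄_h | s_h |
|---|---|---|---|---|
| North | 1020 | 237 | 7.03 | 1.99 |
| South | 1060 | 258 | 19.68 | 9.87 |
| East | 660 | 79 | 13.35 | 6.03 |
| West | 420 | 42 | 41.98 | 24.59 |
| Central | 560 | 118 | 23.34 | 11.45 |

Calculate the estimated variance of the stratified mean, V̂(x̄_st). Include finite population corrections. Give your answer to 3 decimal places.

V̂(x̄_st) ≈ 0.222

V̂(x̄_st) = Σ W_h² (1 − n_h/N_h) s_h²/n_h, with W_h = N_h/N and N = 3720:
  stratum North: (1020/3720)²·(1 − 237/1020)·1.99²/237 = 0.000964348
  stratum South: (1060/3720)²·(1 − 258/1060)·9.87²/258 = 0.0231958
  stratum East: (660/3720)²·(1 − 79/660)·6.03²/79 = 0.0127539
  stratum West: (420/3720)²·(1 − 42/420)·24.59²/42 = 0.165167
  stratum Central: (560/3720)²·(1 − 118/560)·11.45²/118 = 0.0198725
V̂(x̄_st) = 0.221953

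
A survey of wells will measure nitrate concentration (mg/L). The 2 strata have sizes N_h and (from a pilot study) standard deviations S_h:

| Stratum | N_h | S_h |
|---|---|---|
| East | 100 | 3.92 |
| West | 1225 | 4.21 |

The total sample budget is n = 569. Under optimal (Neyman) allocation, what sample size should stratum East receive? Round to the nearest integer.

Neyman allocation: n_h = n · N_h S_h / Σ N_i S_i, with n = 569.
  stratum East: N_h·S_h = 100·3.92 = 392.00
  stratum West: N_h·S_h = 1225·4.21 = 5157.25
Σ N_h S_h = 5549.25
n for stratum East = 569·392.00/5549.25 = 40.194 → 40

40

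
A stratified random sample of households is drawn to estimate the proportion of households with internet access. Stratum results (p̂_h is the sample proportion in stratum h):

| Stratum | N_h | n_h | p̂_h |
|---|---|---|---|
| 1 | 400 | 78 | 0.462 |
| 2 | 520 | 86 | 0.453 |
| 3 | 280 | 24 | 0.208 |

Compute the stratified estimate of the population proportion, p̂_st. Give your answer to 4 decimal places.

p̂_st ≈ 0.3988

N = 1200; stratum weights W_h = N_h/N.
p̂_st = Σ W_h p̂_h = (400·0.462 + 520·0.453 + 280·0.208)/1200 = 0.39883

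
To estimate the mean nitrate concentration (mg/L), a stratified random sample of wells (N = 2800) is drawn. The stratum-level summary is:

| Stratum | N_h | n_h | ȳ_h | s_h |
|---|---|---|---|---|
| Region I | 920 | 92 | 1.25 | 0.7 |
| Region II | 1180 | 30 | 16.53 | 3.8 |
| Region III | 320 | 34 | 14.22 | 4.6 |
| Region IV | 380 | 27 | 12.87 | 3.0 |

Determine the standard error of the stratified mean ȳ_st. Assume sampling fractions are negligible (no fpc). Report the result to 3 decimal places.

SE(ȳ_st) ≈ 0.317

V̂(ȳ_st) = Σ W_h² s_h²/n_h, with W_h = N_h/N and N = 2800:
  stratum Region I: (920/2800)²·0.7²/92 = 0.000575
  stratum Region II: (1180/2800)²·3.8²/30 = 0.0854858
  stratum Region III: (320/2800)²·4.6²/34 = 0.00812869
  stratum Region IV: (380/2800)²·3.0²/27 = 0.00613946
V̂(ȳ_st) = 0.100329
SE(ȳ_st) = √0.100329 = 0.316747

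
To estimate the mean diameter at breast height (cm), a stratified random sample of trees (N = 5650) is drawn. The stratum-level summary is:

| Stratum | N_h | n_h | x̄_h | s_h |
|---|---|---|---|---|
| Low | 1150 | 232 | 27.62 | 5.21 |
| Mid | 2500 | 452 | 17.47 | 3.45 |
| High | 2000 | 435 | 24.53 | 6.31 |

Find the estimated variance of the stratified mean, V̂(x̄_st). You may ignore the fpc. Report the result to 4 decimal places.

V̂(x̄_st) = Σ W_h² s_h²/n_h, with W_h = N_h/N and N = 5650:
  stratum Low: (1150/5650)²·5.21²/232 = 0.00484715
  stratum Mid: (2500/5650)²·3.45²/452 = 0.00515564
  stratum High: (2000/5650)²·6.31²/435 = 0.0114692
V̂(x̄_st) = 0.021472

V̂(x̄_st) ≈ 0.0215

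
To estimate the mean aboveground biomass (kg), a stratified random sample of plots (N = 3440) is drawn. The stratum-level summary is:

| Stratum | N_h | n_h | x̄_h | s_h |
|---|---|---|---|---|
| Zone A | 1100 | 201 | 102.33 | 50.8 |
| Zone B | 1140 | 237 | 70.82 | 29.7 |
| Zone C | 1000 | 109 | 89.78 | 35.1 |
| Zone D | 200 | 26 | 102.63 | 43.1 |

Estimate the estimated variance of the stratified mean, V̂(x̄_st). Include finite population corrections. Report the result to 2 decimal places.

V̂(x̄_st) ≈ 2.46

V̂(x̄_st) = Σ W_h² (1 − n_h/N_h) s_h²/n_h, with W_h = N_h/N and N = 3440:
  stratum Zone A: (1100/3440)²·(1 − 201/1100)·50.8²/201 = 1.07292
  stratum Zone B: (1140/3440)²·(1 − 237/1140)·29.7²/237 = 0.323773
  stratum Zone C: (1000/3440)²·(1 − 109/1000)·35.1²/109 = 0.851037
  stratum Zone D: (200/3440)²·(1 − 26/200)·43.1²/26 = 0.210108
V̂(x̄_st) = 2.45784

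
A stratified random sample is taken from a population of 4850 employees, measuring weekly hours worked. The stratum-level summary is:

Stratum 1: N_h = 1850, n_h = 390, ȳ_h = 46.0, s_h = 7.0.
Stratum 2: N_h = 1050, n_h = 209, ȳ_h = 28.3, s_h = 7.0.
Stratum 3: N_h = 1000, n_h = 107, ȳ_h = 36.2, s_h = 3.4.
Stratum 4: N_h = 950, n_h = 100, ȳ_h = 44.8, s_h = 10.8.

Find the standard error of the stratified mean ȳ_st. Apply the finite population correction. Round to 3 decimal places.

SE(ȳ_st) ≈ 0.260

V̂(ȳ_st) = Σ W_h² (1 − n_h/N_h) s_h²/n_h, with W_h = N_h/N and N = 4850:
  stratum 1: (1850/4850)²·(1 − 390/1850)·7.0²/390 = 0.0144269
  stratum 2: (1050/4850)²·(1 − 209/1050)·7.0²/209 = 0.0088014
  stratum 3: (1000/4850)²·(1 − 107/1000)·3.4²/107 = 0.00410149
  stratum 4: (950/4850)²·(1 − 100/950)·10.8²/100 = 0.0400412
V̂(ȳ_st) = 0.0673709
SE(ȳ_st) = √0.0673709 = 0.259559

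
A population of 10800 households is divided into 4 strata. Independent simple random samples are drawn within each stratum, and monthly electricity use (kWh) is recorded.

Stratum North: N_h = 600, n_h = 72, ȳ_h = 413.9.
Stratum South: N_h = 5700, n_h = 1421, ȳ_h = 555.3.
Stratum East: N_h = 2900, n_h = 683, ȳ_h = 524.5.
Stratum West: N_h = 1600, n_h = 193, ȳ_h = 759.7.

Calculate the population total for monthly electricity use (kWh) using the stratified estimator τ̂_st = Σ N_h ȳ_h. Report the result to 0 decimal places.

τ̂_st ≈ 6150120

τ̂_st = Σ N_h ȳ_h = 600·413.9 + 5700·555.3 + 2900·524.5 + 1600·759.7 = 6150120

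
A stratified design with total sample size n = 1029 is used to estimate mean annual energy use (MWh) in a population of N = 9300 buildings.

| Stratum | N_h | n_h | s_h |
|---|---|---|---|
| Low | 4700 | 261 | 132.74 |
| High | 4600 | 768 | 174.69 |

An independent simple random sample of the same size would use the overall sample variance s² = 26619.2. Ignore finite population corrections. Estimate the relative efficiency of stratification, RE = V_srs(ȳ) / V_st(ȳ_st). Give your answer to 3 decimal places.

V̂(ȳ_st) = Σ W_h² s_h²/n_h, with W_h = N_h/N and N = 9300:
  stratum Low: (4700/9300)²·132.74²/261 = 17.2422
  stratum High: (4600/9300)²·174.69²/768 = 9.72131
V_st = 26.9635
V_srs = s²/n = 26619.2/1029 = 25.869
Relative efficiency = V_srs / V_st = 25.869/26.9635 = 0.9594

RE ≈ 0.959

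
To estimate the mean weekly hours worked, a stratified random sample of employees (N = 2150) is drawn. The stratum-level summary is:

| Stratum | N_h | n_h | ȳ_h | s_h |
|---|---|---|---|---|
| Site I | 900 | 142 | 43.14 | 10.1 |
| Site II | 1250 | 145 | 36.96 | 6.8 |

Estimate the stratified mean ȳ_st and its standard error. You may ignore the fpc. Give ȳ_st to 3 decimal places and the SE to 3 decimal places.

ȳ_st ≈ 39.547, SE ≈ 0.483

ȳ_st = Σ W_h ȳ_h = (900·43.14 + 1250·36.96)/2150 = 39.54698
V̂(ȳ_st) = Σ W_h² s_h²/n_h, with W_h = N_h/N and N = 2150:
  stratum Site I: (900/2150)²·10.1²/142 = 0.125882
  stratum Site II: (1250/2150)²·6.8²/145 = 0.107794
V̂(ȳ_st) = 0.233675
SE(ȳ_st) = √0.233675 = 0.4834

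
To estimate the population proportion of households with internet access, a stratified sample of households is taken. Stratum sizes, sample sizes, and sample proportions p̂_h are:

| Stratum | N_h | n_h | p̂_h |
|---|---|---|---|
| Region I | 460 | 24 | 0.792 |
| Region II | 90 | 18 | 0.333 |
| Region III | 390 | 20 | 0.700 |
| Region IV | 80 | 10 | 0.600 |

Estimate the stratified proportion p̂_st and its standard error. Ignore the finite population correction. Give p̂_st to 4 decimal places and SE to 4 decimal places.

p̂_st ≈ 0.7013, SE ≈ 0.0578

N = 1020; stratum weights W_h = N_h/N.
p̂_st = Σ W_h p̂_h = (460·0.792 + 90·0.333 + 390·0.700 + 80·0.600)/1020 = 0.70126
V̂(p̂_st) = Σ W_h² p̂_h(1−p̂_h)/(n_h−1):
  stratum Region I: (460/1020)²·0.792·0.208/23 = 0.00145672
  stratum Region II: (90/1020)²·0.333·0.667/17 = 0.00010172
  stratum Region III: (390/1020)²·0.700·0.300/19 = 0.00161583
  stratum Region IV: (80/1020)²·0.600·0.400/9 = 0.000164039
V̂(p̂_st) = 0.0033383; SE = √V̂ = 0.0577781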